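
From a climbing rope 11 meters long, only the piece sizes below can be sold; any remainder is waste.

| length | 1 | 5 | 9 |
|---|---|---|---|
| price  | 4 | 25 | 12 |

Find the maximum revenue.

54

Build r[k] bottom-up: r[k] = max over allowed piece i of (p[i] + r[k−i]).
r[1] = 4
r[2] = 8  (first piece 1, then r[1]=4)
r[3] = 12  (first piece 1, then r[2]=8)
r[4] = 16  (first piece 1, then r[3]=12)
r[5] = max(4+16, 25+0) = 25
r[6] = max(4+25, 25+4) = 29
r[7] = max(4+29, 25+8) = 33
r[8] = max(4+33, 25+12) = 37
r[9] = max(4+37, 25+16, 12+0) = 41
r[10] = max(4+41, 25+25, 12+4) = 50
r[11] = max(4+50, 25+29, 12+8) = 54
One optimal cutting: 5 + 5 + 1 → €54.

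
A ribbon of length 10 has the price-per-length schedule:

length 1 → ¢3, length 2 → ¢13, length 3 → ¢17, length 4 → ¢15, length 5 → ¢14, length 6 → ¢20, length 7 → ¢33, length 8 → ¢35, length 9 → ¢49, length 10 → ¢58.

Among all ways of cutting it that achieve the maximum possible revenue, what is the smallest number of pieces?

Build r[k] bottom-up: r[k] = max over allowed piece i of (p[i] + r[k−i]).
r[1] = 3
r[2] = max(3+3, 13+0) = 13
r[3] = max(3+13, 13+3, 17+0) = 17
r[4] = max(3+17, 13+13, 17+3, 15+0) = 26
r[5] = max(3+26, 13+17, 17+13, 15+3, 14+0) = 30
r[6] = max(3+30, 13+26, 17+17, 15+13, 14+3, 20+0) = 39
r[7] = max(3+39, 13+30, 17+26, …, 20+3, 33+0) = 43
r[8] = max(3+43, 13+39, 17+30, …, 33+3, 35+0) = 52
r[9] = max(3+52, 13+43, 17+39, …, 35+3, 49+0) = 56
r[10] = max(3+56, 13+52, 17+43, …, 49+3, 58+0) = 65
Maximum revenue is ¢65.
Now minimize piece count subject to staying optimal: for each k, pieces[k] = 1 + min over i with p[i]+r[k−i]=r[k] of pieces[k−i].
pieces[7] = 3
pieces[8] = 4
pieces[9] = 4
pieces[10] = 5

5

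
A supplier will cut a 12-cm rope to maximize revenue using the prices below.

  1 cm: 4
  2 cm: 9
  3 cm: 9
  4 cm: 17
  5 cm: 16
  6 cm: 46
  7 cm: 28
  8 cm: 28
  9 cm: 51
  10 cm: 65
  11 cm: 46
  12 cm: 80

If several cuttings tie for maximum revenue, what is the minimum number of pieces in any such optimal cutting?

Build r[k] bottom-up: r[k] = max over allowed piece i of (p[i] + r[k−i]).
r[1] = 4
r[2] = 9
r[3] = 13  (first piece 1, then r[2]=9)
r[4] = 18  (first piece 2, then r[2]=9)
r[5] = 22  (first piece 1, then r[4]=18)
r[6] = 46
r[7] = 50  (first piece 1, then r[6]=46)
r[8] = 55  (first piece 2, then r[6]=46)
r[9] = 59  (first piece 1, then r[8]=55)
r[10] = 65
r[11] = 69  (first piece 1, then r[10]=65)
r[12] = 92  (first piece 6, then r[6]=46)
Maximum revenue is 92.
Now minimize piece count subject to staying optimal: for each k, pieces[k] = 1 + min over i with p[i]+r[k−i]=r[k] of pieces[k−i].
pieces[9] = 3
pieces[10] = 1
pieces[11] = 2
pieces[12] = 2

2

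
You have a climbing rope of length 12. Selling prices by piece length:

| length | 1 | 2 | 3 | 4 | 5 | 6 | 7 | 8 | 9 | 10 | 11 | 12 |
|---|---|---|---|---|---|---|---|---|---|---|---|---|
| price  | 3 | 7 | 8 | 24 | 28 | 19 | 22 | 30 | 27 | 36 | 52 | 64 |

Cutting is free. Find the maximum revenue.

Build R[k] bottom-up: R[k] = max over allowed piece i of (p[i] + R[k−i]).
R[1] = 3
R[2] = max(3+3, 7+0) = 7
R[3] = max(3+7, 7+3, 8+0) = 10
R[4] = max(3+10, 7+7, 8+3, 24+0) = 24
R[5] = max(3+24, 7+10, 8+7, 24+3, 28+0) = 28
R[6] = max(3+28, 7+24, 8+10, 24+7, 28+3, 19+0) = 31
R[7] = max(3+31, 7+28, 8+24, …, 19+3, 22+0) = 35
R[8] = max(3+35, 7+31, 8+28, …, 22+3, 30+0) = 48
R[9] = max(3+48, 7+35, 8+31, …, 30+3, 27+0) = 52
R[10] = max(3+52, 7+48, 8+35, …, 27+3, 36+0) = 56
R[11] = max(3+56, 7+52, 8+48, …, 36+3, 52+0) = 59
R[12] = max(3+59, 7+56, 8+52, …, 52+3, 64+0) = 72
One optimal cutting: 4 + 4 + 4 → €24 + €24 + €24 = €72.

72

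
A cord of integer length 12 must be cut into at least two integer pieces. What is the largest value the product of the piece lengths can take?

81

Let prod[k] be the best product for length k (with at least one cut). For each first piece i, the rest contributes max(k−i, prod[k−i]).
Small cases: prod[2]=1, prod[3]=2, prod[4]=4, prod[5]=6, prod[6]=9, prod[7]=12.
prod[8] = max(1×12, 2×9, 3×6, …, 6×2, 7×1) = 18
prod[9] = max(1×18, 2×12, 3×9, …, 7×2, 8×1) = 27
prod[10] = max(1×27, 2×18, 3×12, …, 8×2, 9×1) = 36
prod[11] = max(1×36, 2×27, 3×18, …, 9×2, 10×1) = 54
prod[12] = max(1×54, 2×36, 3×27, …, 10×2, 11×1) = 81
One optimal split: 3 + 3 + 3 + 3; product 3×3×3×3 = 81.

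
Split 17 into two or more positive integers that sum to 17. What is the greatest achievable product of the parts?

486

Let g[k] be the best product for length k (with at least one cut). For each first piece i, the rest contributes max(k−i, g[k−i]).
Small cases: g[2]=1, g[3]=2, g[4]=4, g[5]=6, g[6]=9, g[7]=12, g[8]=18, g[9]=27, g[10]=36.
g[11] = 2*max(9,27) = 2*27 = 54
g[12] = 3*max(9,27) = 3*27 = 81
g[13] = 2*max(11,54) = 2*54 = 108
g[14] = 2*max(12,81) = 2*81 = 162
g[15] = 3*max(12,81) = 3*81 = 243
g[16] = 2*max(14,162) = 2*162 = 324
g[17] = 2*max(15,243) = 2*243 = 486
One optimal split: 3 + 3 + 3 + 3 + 3 + 2; product 3*3*3*3*3*2 = 486.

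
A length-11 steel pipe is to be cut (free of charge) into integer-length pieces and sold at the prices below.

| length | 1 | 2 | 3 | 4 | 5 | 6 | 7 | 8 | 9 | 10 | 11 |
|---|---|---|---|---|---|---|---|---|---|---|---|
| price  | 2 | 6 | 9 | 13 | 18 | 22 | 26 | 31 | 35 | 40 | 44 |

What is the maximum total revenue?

Consider every possible first cut. r[k] is the best of p[i]+r[k−i] over all sellable i≤k.
r[1] = 2
r[2] = 6
r[3] = 9
r[4] = 13
r[5] = 18
r[6] = 22
r[7] = 26
r[8] = 31
r[9] = 35
r[10] = 40
r[11] = 44
Best is to sell the whole 11-meter piece uncut for $44.

44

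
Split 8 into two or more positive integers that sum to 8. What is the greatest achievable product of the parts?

18

Let m[k] be the best product for length k (with at least one cut). For each first piece i, the rest contributes max(k−i, m[k−i]).
Small cases: m[2]=1, m[3]=2.
m[4] = max(1*3, 2*2, 3*1) = 4
m[5] = max(1*4, 2*3, 3*2, 4*1) = 6
m[6] = max(1*6, 2*4, 3*3, 4*2, 5*1) = 9
m[7] = max(1*9, 2*6, 3*4, 4*3, 5*2, 6*1) = 12
m[8] = max(1*12, 2*9, 3*6, …, 6*2, 7*1) = 18
One optimal split: 3 + 3 + 2; product 3*3*2 = 18.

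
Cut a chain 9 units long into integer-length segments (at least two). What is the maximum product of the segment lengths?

Fill f[k] for k=2..9: at each k try every first piece i and multiply by the better of (k−i) uncut or f[k−i].
f[2] = 1·max(1,0) = 1·1 = 1
f[3] = 1·max(2,1) = 1·2 = 2
f[4] = 2·max(2,1) = 2·2 = 4
f[5] = 2·max(3,2) = 2·3 = 6
f[6] = 3·max(3,2) = 3·3 = 9
f[7] = 2·max(5,6) = 2·6 = 12
f[8] = 2·max(6,9) = 2·9 = 18
f[9] = 3·max(6,9) = 3·9 = 27
One optimal split: 3 + 3 + 3; product 3·3·3 = 27.

27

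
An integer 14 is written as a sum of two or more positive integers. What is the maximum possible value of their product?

Fill P[k] for k=2..14: at each k try every first piece i and multiply by the better of (k−i) uncut or P[k−i].
Small cases: P[2]=1, P[3]=2, P[4]=4, P[5]=6, P[6]=9.
P[7] = max(1×9, 2×6, 3×4, 4×3, 5×2, 6×1) = 12
P[8] = max(1×12, 2×9, 3×6, …, 6×2, 7×1) = 18
P[9] = max(1×18, 2×12, 3×9, …, 7×2, 8×1) = 27
P[10] = max(1×27, 2×18, 3×12, …, 8×2, 9×1) = 36
P[11] = max(1×36, 2×27, 3×18, …, 9×2, 10×1) = 54
P[12] = max(1×54, 2×36, 3×27, …, 10×2, 11×1) = 81
P[13] = max(1×81, 2×54, 3×36, …, 11×2, 12×1) = 108
P[14] = max(1×108, 2×81, 3×54, …, 12×2, 13×1) = 162
One optimal split: 3 + 3 + 3 + 3 + 2; product 3×3×3×3×2 = 162.

162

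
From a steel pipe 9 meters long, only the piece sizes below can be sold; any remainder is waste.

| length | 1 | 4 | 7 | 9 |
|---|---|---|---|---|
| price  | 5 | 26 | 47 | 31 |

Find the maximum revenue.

57

Let best[k] be the best obtainable value from length k. For each k, try every first piece i and keep the best of price[i] + best[k−i].
best[1] = 5
best[2] = 10  (first piece 1, then best[1]=5)
best[3] = 15  (first piece 1, then best[2]=10)
best[4] = max(5+15, 26+0) = 26
best[5] = max(5+26, 26+5) = 31
best[6] = max(5+31, 26+10) = 36
best[7] = max(5+36, 26+15, 47+0) = 47
best[8] = max(5+47, 26+26, 47+5) = 52
best[9] = max(5+52, 26+31, 47+10, 31+0) = 57
One optimal cutting: 7 + 1 + 1 → $57.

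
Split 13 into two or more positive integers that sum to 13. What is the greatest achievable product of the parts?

108

Fill m[k] for k=2..13: at each k try every first piece i and multiply by the better of (k−i) uncut or m[k−i].
m[2] = 1·max(1,0) = 1·1 = 1
m[3] = max(1·2, 2·1) = 2
m[4] = max(1·3, 2·2, 3·1) = 4
m[5] = max(1·4, 2·3, 3·2, 4·1) = 6
m[6] = max(1·6, 2·4, 3·3, 4·2, 5·1) = 9
m[7] = max(1·9, 2·6, 3·4, 4·3, 5·2, 6·1) = 12
m[8] = max(1·12, 2·9, 3·6, …, 6·2, 7·1) = 18
m[9] = max(1·18, 2·12, 3·9, …, 7·2, 8·1) = 27
m[10] = max(1·27, 2·18, 3·12, …, 8·2, 9·1) = 36
m[11] = max(1·36, 2·27, 3·18, …, 9·2, 10·1) = 54
m[12] = max(1·54, 2·36, 3·27, …, 10·2, 11·1) = 81
m[13] = max(1·81, 2·54, 3·36, …, 11·2, 12·1) = 108
One optimal split: 3 + 3 + 3 + 2 + 2; product 3·3·3·2·2 = 108.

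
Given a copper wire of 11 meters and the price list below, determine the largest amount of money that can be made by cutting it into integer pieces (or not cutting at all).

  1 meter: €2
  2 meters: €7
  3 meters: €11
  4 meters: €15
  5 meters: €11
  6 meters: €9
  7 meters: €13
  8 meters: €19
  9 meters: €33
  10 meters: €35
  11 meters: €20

41

Build v[k] bottom-up: v[k] = max over allowed piece i of (p[i] + v[k−i]).
v[1] = 2
v[2] = max(2+2, 7+0) = 7
v[3] = max(2+7, 7+2, 11+0) = 11
v[4] = max(2+11, 7+7, 11+2, 15+0) = 15
v[5] = max(2+15, 7+11, 11+7, 15+2, 11+0) = 18
v[6] = max(2+18, 7+15, 11+11, 15+7, 11+2, 9+0) = 22
v[7] = max(2+22, 7+18, 11+15, …, 9+2, 13+0) = 26
v[8] = max(2+26, 7+22, 11+18, …, 13+2, 19+0) = 30
v[9] = max(2+30, 7+26, 11+22, …, 19+2, 33+0) = 33
v[10] = max(2+33, 7+30, 11+26, …, 33+2, 35+0) = 37
v[11] = max(2+37, 7+33, 11+30, …, 35+2, 20+0) = 41
One optimal cutting: 4 + 4 + 3 → €15 + €15 + €11 = €41.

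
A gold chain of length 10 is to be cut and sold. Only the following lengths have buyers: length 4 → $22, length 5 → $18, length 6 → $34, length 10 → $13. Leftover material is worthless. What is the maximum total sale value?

Build r[k] bottom-up: r[k] = max over allowed piece i of (p[i] + r[k−i]).
r[1] = 0
r[2] = 0
r[3] = 0
r[4] = 22
r[5] = max(22+0, 18+0) = 22
r[6] = max(22+0, 18+0, 34+0) = 34
r[7] = max(22+0, 18+0, 34+0) = 34
r[8] = max(22+22, 18+0, 34+0) = 44
r[9] = max(22+22, 18+22, 34+0) = 44
r[10] = max(22+34, 18+22, 34+22, 13+0) = 56
One optimal cutting: 6 + 4 → $56.

56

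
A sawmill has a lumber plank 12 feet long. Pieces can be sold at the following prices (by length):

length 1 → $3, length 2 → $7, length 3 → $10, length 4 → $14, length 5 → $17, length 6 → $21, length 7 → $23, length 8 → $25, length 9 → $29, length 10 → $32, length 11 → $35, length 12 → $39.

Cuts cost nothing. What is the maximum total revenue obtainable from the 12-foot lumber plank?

Build v[k] bottom-up: v[k] = max over allowed piece i of (p[i] + v[k−i]).
v[1] = 3
v[2] = 7
v[3] = 10  (first piece 1, then v[2]=7)
v[4] = 14  (first piece 2, then v[2]=7)
v[5] = 17  (first piece 1, then v[4]=14)
v[6] = 21  (first piece 2, then v[4]=14)
v[7] = 24  (first piece 1, then v[6]=21)
v[8] = 28  (first piece 2, then v[6]=21)
v[9] = 31  (first piece 1, then v[8]=28)
v[10] = 35  (first piece 2, then v[8]=28)
v[11] = 38  (first piece 1, then v[10]=35)
v[12] = 42  (first piece 2, then v[10]=35)
One optimal cutting: 2 + 2 + 2 + 2 + 2 + 2 → $7 + $7 + $7 + $7 + $7 + $7 = $42.

42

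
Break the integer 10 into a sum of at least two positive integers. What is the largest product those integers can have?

36

Let m[k] be the best product for length k (with at least one cut). For each first piece i, the rest contributes max(k−i, m[k−i]).
m[2] = 1×max(1,0) = 1×1 = 1
m[3] = max(1×2, 2×1) = 2
m[4] = max(1×3, 2×2, 3×1) = 4
m[5] = max(1×4, 2×3, 3×2, 4×1) = 6
m[6] = max(1×6, 2×4, 3×3, 4×2, 5×1) = 9
m[7] = max(1×9, 2×6, 3×4, 4×3, 5×2, 6×1) = 12
m[8] = max(1×12, 2×9, 3×6, …, 6×2, 7×1) = 18
m[9] = max(1×18, 2×12, 3×9, …, 7×2, 8×1) = 27
m[10] = max(1×27, 2×18, 3×12, …, 8×2, 9×1) = 36
One optimal split: 3 + 3 + 2 + 2; product 3×3×2×2 = 36.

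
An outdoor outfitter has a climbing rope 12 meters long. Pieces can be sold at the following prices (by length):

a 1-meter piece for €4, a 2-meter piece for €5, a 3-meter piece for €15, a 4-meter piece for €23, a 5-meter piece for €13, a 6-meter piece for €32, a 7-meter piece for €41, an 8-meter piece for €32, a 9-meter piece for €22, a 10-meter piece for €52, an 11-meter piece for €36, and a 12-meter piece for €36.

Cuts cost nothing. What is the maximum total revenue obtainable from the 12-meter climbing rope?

69

Consider every possible first cut. v[k] is the best of p[i]+v[k−i] over all sellable i≤k.
v[1] = 4
v[2] = 8  (first piece 1, then v[1]=4)
v[3] = 15
v[4] = 23
v[5] = 27  (first piece 1, then v[4]=23)
v[6] = 32
v[7] = 41
v[8] = 46  (first piece 4, then v[4]=23)
v[9] = 50  (first piece 1, then v[8]=46)
v[10] = 56  (first piece 3, then v[7]=41)
v[11] = 64  (first piece 4, then v[7]=41)
v[12] = 69  (first piece 4, then v[8]=46)
One optimal cutting: 4 + 4 + 4 → €23 + €23 + €23 = €69.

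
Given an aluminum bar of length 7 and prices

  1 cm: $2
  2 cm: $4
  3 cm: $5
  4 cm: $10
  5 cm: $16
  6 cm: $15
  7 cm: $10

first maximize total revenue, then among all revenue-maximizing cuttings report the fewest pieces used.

Let r[k] be the best obtainable value from length k. For each k, try every first piece i and keep the best of price[i] + r[k−i].
r[1] = 2
r[2] = max(2+2, 4+0) = 4
r[3] = max(2+4, 4+2, 5+0) = 6
r[4] = max(2+6, 4+4, 5+2, 10+0) = 10
r[5] = max(2+10, 4+6, 5+4, 10+2, 16+0) = 16
r[6] = max(2+16, 4+10, 5+6, 10+4, 16+2, 15+0) = 18
r[7] = max(2+18, 4+16, 5+10, …, 15+2, 10+0) = 20
Maximum revenue is $20.
Now minimize piece count subject to staying optimal: for each k, pieces[k] = 1 + min over i with p[i]+r[k−i]=r[k] of pieces[k−i].
pieces[4] = 1
pieces[5] = 1
pieces[6] = 2
pieces[7] = 2

2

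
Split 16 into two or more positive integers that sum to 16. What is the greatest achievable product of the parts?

324

Fill g[k] for k=2..16: at each k try every first piece i and multiply by the better of (k−i) uncut or g[k−i].
Small cases: g[2]=1, g[3]=2, g[4]=4, g[5]=6, g[6]=9, g[7]=12, g[8]=18, g[9]=27.
g[10] = max(1·27, 2·18, 3·12, …, 8·2, 9·1) = 36
g[11] = max(1·36, 2·27, 3·18, …, 9·2, 10·1) = 54
g[12] = max(1·54, 2·36, 3·27, …, 10·2, 11·1) = 81
g[13] = max(1·81, 2·54, 3·36, …, 11·2, 12·1) = 108
g[14] = max(1·108, 2·81, 3·54, …, 12·2, 13·1) = 162
g[15] = max(1·162, 2·108, 3·81, …, 13·2, 14·1) = 243
g[16] = max(1·243, 2·162, 3·108, …, 14·2, 15·1) = 324
One optimal split: 3 + 3 + 3 + 3 + 2 + 2; product 3·3·3·3·2·2 = 324.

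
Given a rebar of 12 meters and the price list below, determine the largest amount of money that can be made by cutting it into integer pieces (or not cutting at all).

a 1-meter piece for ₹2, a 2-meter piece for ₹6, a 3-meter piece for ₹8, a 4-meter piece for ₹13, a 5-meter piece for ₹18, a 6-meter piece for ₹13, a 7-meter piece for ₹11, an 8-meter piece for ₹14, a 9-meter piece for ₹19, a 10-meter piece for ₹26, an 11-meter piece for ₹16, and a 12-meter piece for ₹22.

42

Let r[k] be the best obtainable value from length k. For each k, try every first piece i and keep the best of price[i] + r[k−i].
r[1] = 2
r[2] = 6
r[3] = 8  (first piece 1, then r[2]=6)
r[4] = 13
r[5] = 18
r[6] = 20  (first piece 1, then r[5]=18)
r[7] = 24  (first piece 2, then r[5]=18)
r[8] = 26  (first piece 1, then r[7]=24)
r[9] = 31  (first piece 4, then r[5]=18)
r[10] = 36  (first piece 5, then r[5]=18)
r[11] = 38  (first piece 1, then r[10]=36)
r[12] = 42  (first piece 2, then r[10]=36)
One optimal cutting: 5 + 5 + 2 → ₹18 + ₹18 + ₹6 = ₹42.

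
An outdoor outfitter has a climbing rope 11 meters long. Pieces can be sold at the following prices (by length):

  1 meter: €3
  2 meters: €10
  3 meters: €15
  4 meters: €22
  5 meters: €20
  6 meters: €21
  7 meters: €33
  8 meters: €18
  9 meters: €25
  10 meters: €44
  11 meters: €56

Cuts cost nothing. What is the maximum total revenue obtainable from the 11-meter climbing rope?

59

Let r[k] be the best obtainable value from length k. For each k, try every first piece i and keep the best of price[i] + r[k−i].
r[1] = 3
r[2] = 10
r[3] = 15
r[4] = 22
r[5] = 25  (first piece 1, then r[4]=22)
r[6] = 32  (first piece 2, then r[4]=22)
r[7] = 37  (first piece 3, then r[4]=22)
r[8] = 44  (first piece 4, then r[4]=22)
r[9] = 47  (first piece 1, then r[8]=44)
r[10] = 54  (first piece 2, then r[8]=44)
r[11] = 59  (first piece 3, then r[8]=44)
One optimal cutting: 4 + 4 + 3 → €22 + €22 + €15 = €59.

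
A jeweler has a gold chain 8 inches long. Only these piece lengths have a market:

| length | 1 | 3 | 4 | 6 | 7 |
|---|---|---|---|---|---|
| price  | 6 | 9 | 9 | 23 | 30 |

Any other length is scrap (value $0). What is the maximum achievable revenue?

Let f[k] be the best obtainable value from length k. For each k, try every first piece i and keep the best of price[i] + f[k−i].
f[1] = 6
f[2] = 12  (first piece 1, then f[1]=6)
f[3] = 18  (first piece 1, then f[2]=12)
f[4] = 24  (first piece 1, then f[3]=18)
f[5] = 30  (first piece 1, then f[4]=24)
f[6] = 36  (first piece 1, then f[5]=30)
f[7] = 42  (first piece 1, then f[6]=36)
f[8] = 48  (first piece 1, then f[7]=42)
One optimal cutting: 1 + 1 + 1 + 1 + 1 + 1 + 1 + 1 → $48.

48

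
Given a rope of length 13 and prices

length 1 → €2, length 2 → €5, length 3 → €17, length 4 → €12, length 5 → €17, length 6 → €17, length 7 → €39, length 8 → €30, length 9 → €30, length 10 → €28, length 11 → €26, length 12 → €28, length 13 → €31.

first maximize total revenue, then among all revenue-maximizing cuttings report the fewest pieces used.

3

Build r[k] bottom-up: r[k] = max over allowed piece i of (p[i] + r[k−i]).
r[1] = 2
r[2] = 5
r[3] = 17
r[4] = 19  (first piece 1, then r[3]=17)
r[5] = 22  (first piece 2, then r[3]=17)
r[6] = 34  (first piece 3, then r[3]=17)
r[7] = 39
r[8] = 41  (first piece 1, then r[7]=39)
r[9] = 51  (first piece 3, then r[6]=34)
r[10] = 56  (first piece 3, then r[7]=39)
r[11] = 58  (first piece 1, then r[10]=56)
r[12] = 68  (first piece 3, then r[9]=51)
r[13] = 73  (first piece 3, then r[10]=56)
Maximum revenue is €73.
Now minimize piece count subject to staying optimal: for each k, pieces[k] = 1 + min over i with p[i]+r[k−i]=r[k] of pieces[k−i].
pieces[10] = 2
pieces[11] = 3
pieces[12] = 4
pieces[13] = 3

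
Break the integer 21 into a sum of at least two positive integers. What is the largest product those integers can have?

2187

Define P[k] = max over 1≤i<k of i · max(k−i, P[k−i]); the inner max lets the remainder stay uncut if that's better.
Small cases: P[2]=1, P[3]=2, P[4]=4, P[5]=6, P[6]=9, P[7]=12, P[8]=18, P[9]=27, P[10]=36, P[11]=54, P[12]=81, P[13]=108, P[14]=162, P[15]=243, P[16]=324.
P[17] = 2×max(15,243) = 2×243 = 486
P[18] = 3×max(15,243) = 3×243 = 729
P[19] = 2×max(17,486) = 2×486 = 972
P[20] = 2×max(18,729) = 2×729 = 1458
P[21] = 3×max(18,729) = 3×729 = 2187
One optimal split: 3 + 3 + 3 + 3 + 3 + 3 + 3; product 3×3×3×3×3×3×3 = 2187.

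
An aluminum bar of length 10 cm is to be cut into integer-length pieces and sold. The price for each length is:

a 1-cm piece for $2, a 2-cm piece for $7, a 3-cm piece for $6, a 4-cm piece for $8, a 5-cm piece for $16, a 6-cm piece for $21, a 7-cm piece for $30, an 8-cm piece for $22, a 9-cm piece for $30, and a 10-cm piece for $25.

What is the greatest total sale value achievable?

39

Build r[k] bottom-up: r[k] = max over allowed piece i of (p[i] + r[k−i]).
r[1] = 2
r[2] = 7
r[3] = 9  (first piece 1, then r[2]=7)
r[4] = 14  (first piece 2, then r[2]=7)
r[5] = 16  (first piece 1, then r[4]=14)
r[6] = 21  (first piece 2, then r[4]=14)
r[7] = 30
r[8] = 32  (first piece 1, then r[7]=30)
r[9] = 37  (first piece 2, then r[7]=30)
r[10] = 39  (first piece 1, then r[9]=37)
One optimal cutting: 7 + 2 + 1 → $30 + $7 + $2 = $39.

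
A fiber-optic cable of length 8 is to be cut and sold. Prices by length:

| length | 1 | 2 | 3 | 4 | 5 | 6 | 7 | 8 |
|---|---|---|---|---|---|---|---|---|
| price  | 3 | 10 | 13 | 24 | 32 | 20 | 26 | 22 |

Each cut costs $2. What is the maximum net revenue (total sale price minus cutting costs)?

46

Build v[k] bottom-up: v[k] = max over allowed piece i of (p[i] + v[k−i]) − 2 per cut.
v[1] = 3
v[2] = 10
v[3] = 13
v[4] = 24
v[5] = 32
v[6] = 33  (first piece 1, then v[5]=32)
v[7] = 40  (first piece 2, then v[5]=32)
v[8] = 46  (first piece 4, then v[4]=24)
One optimal plan: pieces 4 + 4 (1 cut) → $48 − $2 = $46.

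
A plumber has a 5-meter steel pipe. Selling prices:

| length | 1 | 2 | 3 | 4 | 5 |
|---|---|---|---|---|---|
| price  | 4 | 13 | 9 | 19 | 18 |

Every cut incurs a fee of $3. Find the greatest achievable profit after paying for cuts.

Let v[k] be the best obtainable value from length k. For each k, try every first piece i and keep the best of price[i] + v[k−i] minus the 3 cut fee when i<k.
v[1] = 4
v[2] = max(4+4-3, 13+0) = 13
v[3] = max(4+13-3, 13+4-3, 9+0) = 14
v[4] = max(4+14-3, 13+13-3, 9+4-3, 19+0) = 23
v[5] = max(4+23-3, 13+14-3, 9+13-3, 19+4-3, 18+0) = 24
One optimal plan: pieces 2 + 2 + 1 (2 cuts) → $30 − $6 = $24.

24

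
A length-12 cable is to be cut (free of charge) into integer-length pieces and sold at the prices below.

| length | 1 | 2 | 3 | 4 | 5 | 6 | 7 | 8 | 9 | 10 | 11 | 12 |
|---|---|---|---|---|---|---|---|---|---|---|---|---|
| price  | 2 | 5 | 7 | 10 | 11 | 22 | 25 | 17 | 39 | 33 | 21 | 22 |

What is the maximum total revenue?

46

Build best[k] bottom-up: best[k] = max over allowed piece i of (p[i] + best[k−i]).
best[1] = 2
best[2] = 5
best[3] = 7  (first piece 1, then best[2]=5)
best[4] = 10  (first piece 2, then best[2]=5)
best[5] = 12  (first piece 1, then best[4]=10)
best[6] = 22
best[7] = 25
best[8] = 27  (first piece 1, then best[7]=25)
best[9] = 39
best[10] = 41  (first piece 1, then best[9]=39)
best[11] = 44  (first piece 2, then best[9]=39)
best[12] = 46  (first piece 1, then best[11]=44)
One optimal cutting: 9 + 2 + 1 → €39 + €5 + €2 = €46.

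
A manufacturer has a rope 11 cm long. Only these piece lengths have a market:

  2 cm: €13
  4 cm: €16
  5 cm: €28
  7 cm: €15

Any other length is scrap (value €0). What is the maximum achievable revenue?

Build best[k] bottom-up: best[k] = max over allowed piece i of (p[i] + best[k−i]).
best[1] = 0
best[2] = 13
best[3] = 13
best[4] = max(13+13, 16+0) = 26
best[5] = max(13+13, 16+0, 28+0) = 28
best[6] = max(13+26, 16+13, 28+0) = 39
best[7] = max(13+28, 16+13, 28+13, 15+0) = 41
best[8] = max(13+39, 16+26, 28+13, 15+0) = 52
best[9] = max(13+41, 16+28, 28+26, 15+13) = 54
best[10] = max(13+52, 16+39, 28+28, 15+13) = 65
best[11] = max(13+54, 16+41, 28+39, 15+26) = 67
One optimal cutting: 5 + 2 + 2 + 2 → €67.

67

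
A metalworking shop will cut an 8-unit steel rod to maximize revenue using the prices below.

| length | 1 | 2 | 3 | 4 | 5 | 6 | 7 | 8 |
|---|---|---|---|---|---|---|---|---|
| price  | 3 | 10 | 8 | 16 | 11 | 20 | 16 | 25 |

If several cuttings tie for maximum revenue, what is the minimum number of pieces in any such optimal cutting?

Let r[k] be the best obtainable value from length k. For each k, try every first piece i and keep the best of price[i] + r[k−i].
r[1] = 3
r[2] = 10
r[3] = 13  (first piece 1, then r[2]=10)
r[4] = 20  (first piece 2, then r[2]=10)
r[5] = 23  (first piece 1, then r[4]=20)
r[6] = 30  (first piece 2, then r[4]=20)
r[7] = 33  (first piece 1, then r[6]=30)
r[8] = 40  (first piece 2, then r[6]=30)
Maximum revenue is $40.
Now minimize piece count subject to staying optimal: for each k, pieces[k] = 1 + min over i with p[i]+r[k−i]=r[k] of pieces[k−i].
pieces[5] = 3
pieces[6] = 3
pieces[7] = 4
pieces[8] = 4

4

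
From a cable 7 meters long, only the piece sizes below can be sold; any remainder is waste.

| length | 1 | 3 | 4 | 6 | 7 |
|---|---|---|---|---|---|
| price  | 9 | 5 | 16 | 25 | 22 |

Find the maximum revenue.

Build best[k] bottom-up: best[k] = max over allowed piece i of (p[i] + best[k−i]).
best[1] = 9
best[2] = 18  (first piece 1, then best[1]=9)
best[3] = max(9+18, 5+0) = 27
best[4] = max(9+27, 5+9, 16+0) = 36
best[5] = max(9+36, 5+18, 16+9) = 45
best[6] = max(9+45, 5+27, 16+18, 25+0) = 54
best[7] = max(9+54, 5+36, 16+27, 25+9, 22+0) = 63
One optimal cutting: 1 + 1 + 1 + 1 + 1 + 1 + 1 → 63.

63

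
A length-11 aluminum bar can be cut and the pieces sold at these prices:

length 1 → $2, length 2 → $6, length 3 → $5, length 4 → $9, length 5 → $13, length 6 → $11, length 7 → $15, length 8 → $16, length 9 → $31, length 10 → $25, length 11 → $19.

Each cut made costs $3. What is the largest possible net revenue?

Consider every possible first cut. r[k] is the best of p[i]+r[k−i] over all sellable i≤k, charging 3 whenever i<k.
r[1] = 2
r[2] = 6
r[3] = 5  (first piece 1, then r[2]=6)
r[4] = 9  (first piece 2, then r[2]=6)
r[5] = 13
r[6] = 12  (first piece 1, then r[5]=13)
r[7] = 16  (first piece 2, then r[5]=13)
r[8] = 16
r[9] = 31
r[10] = 30  (first piece 1, then r[9]=31)
r[11] = 34  (first piece 2, then r[9]=31)
One optimal plan: pieces 9 + 2 (1 cut) → $37 − $3 = $34.

34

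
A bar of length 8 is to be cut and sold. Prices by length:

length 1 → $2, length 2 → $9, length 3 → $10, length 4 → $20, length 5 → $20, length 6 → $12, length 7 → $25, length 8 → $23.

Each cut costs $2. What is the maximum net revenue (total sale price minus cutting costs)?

38

Consider every possible first cut. net[k] is the best of p[i]+net[k−i] over all sellable i≤k, charging 2 whenever i<k.
net[1] = 2
net[2] = 9
net[3] = 10
net[4] = 20
net[5] = 20  (first piece 1, then net[4]=20)
net[6] = 27  (first piece 2, then net[4]=20)
net[7] = 28  (first piece 3, then net[4]=20)
net[8] = 38  (first piece 4, then net[4]=20)
One optimal plan: pieces 4 + 4 (1 cut) → $40 − $2 = $38.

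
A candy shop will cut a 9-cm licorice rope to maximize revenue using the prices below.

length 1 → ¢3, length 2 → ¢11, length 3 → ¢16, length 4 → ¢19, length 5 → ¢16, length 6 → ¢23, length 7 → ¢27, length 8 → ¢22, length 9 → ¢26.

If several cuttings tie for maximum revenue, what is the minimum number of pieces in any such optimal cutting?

Let r[k] be the best obtainable value from length k. For each k, try every first piece i and keep the best of price[i] + r[k−i].
r[1] = 3
r[2] = max(3+3, 11+0) = 11
r[3] = max(3+11, 11+3, 16+0) = 16
r[4] = max(3+16, 11+11, 16+3, 19+0) = 22
r[5] = max(3+22, 11+16, 16+11, 19+3, 16+0) = 27
r[6] = max(3+27, 11+22, 16+16, 19+11, 16+3, 23+0) = 33
r[7] = max(3+33, 11+27, 16+22, …, 23+3, 27+0) = 38
r[8] = max(3+38, 11+33, 16+27, …, 27+3, 22+0) = 44
r[9] = max(3+44, 11+38, 16+33, …, 22+3, 26+0) = 49
Maximum revenue is ¢49.
Now minimize piece count subject to staying optimal: for each k, pieces[k] = 1 + min over i with p[i]+r[k−i]=r[k] of pieces[k−i].
pieces[6] = 3
pieces[7] = 3
pieces[8] = 4
pieces[9] = 4

4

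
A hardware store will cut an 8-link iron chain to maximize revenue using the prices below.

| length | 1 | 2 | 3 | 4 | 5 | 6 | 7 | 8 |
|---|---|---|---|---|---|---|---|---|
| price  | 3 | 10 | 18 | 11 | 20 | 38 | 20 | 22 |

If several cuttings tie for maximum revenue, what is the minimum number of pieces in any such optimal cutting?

Let r[k] be the best obtainable value from length k. For each k, try every first piece i and keep the best of price[i] + r[k−i].
r[1] = 3
r[2] = max(3+3, 10+0) = 10
r[3] = max(3+10, 10+3, 18+0) = 18
r[4] = max(3+18, 10+10, 18+3, 11+0) = 21
r[5] = max(3+21, 10+18, 18+10, 11+3, 20+0) = 28
r[6] = max(3+28, 10+21, 18+18, 11+10, 20+3, 38+0) = 38
r[7] = max(3+38, 10+28, 18+21, …, 38+3, 20+0) = 41
r[8] = max(3+41, 10+38, 18+28, …, 20+3, 22+0) = 48
Maximum revenue is $48.
Now minimize piece count subject to staying optimal: for each k, pieces[k] = 1 + min over i with p[i]+r[k−i]=r[k] of pieces[k−i].
pieces[5] = 2
pieces[6] = 1
pieces[7] = 2
pieces[8] = 2

2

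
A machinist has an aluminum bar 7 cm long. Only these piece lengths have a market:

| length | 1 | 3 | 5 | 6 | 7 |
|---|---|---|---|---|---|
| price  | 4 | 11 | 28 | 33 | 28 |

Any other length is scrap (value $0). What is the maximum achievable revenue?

37

Consider every possible first cut. f[k] is the best of p[i]+f[k−i] over all sellable i≤k.
f[1] = 4
f[2] = 8  (first piece 1, then f[1]=4)
f[3] = 12  (first piece 1, then f[2]=8)
f[4] = 16  (first piece 1, then f[3]=12)
f[5] = 28
f[6] = 33
f[7] = 37  (first piece 1, then f[6]=33)
One optimal cutting: 6 + 1 → $37.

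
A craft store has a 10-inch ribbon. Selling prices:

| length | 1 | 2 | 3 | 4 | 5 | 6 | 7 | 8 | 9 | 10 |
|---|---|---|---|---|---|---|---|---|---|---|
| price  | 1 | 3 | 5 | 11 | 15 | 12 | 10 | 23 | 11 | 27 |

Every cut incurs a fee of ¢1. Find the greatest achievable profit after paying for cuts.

Build v[k] bottom-up: v[k] = max over allowed piece i of (p[i] + v[k−i]) − 1 per cut.
v[1] = 1
v[2] = 3
v[3] = 5
v[4] = 11
v[5] = 15
v[6] = 15  (first piece 1, then v[5]=15)
v[7] = 17  (first piece 2, then v[5]=15)
v[8] = 23
v[9] = 25  (first piece 4, then v[5]=15)
v[10] = 29  (first piece 5, then v[5]=15)
One optimal plan: pieces 5 + 5 (1 cut) → ¢30 − ¢1 = ¢29.

29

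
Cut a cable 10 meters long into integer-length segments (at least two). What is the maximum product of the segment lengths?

36

Fill P[k] for k=2..10: at each k try every first piece i and multiply by the better of (k−i) uncut or P[k−i].
P[2] = 1*max(1,0) = 1*1 = 1
P[3] = max(1*2, 2*1) = 2
P[4] = max(1*3, 2*2, 3*1) = 4
P[5] = max(1*4, 2*3, 3*2, 4*1) = 6
P[6] = max(1*6, 2*4, 3*3, 4*2, 5*1) = 9
P[7] = max(1*9, 2*6, 3*4, 4*3, 5*2, 6*1) = 12
P[8] = max(1*12, 2*9, 3*6, …, 6*2, 7*1) = 18
P[9] = max(1*18, 2*12, 3*9, …, 7*2, 8*1) = 27
P[10] = max(1*27, 2*18, 3*12, …, 8*2, 9*1) = 36
One optimal split: 3 + 3 + 2 + 2; product 3*3*2*2 = 36.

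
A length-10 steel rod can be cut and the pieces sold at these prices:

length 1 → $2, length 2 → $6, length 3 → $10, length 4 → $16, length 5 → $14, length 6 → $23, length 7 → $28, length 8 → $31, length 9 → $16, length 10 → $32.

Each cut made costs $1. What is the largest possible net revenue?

Consider every possible first cut. net[k] is the best of p[i]+net[k−i] over all sellable i≤k, charging 1 whenever i<k.
net[1] = 2
net[2] = 6
net[3] = 10
net[4] = 16
net[5] = 17  (first piece 1, then net[4]=16)
net[6] = 23
net[7] = 28
net[8] = 31  (first piece 4, then net[4]=16)
net[9] = 33  (first piece 2, then net[7]=28)
net[10] = 38  (first piece 4, then net[6]=23)
One optimal plan: pieces 6 + 4 (1 cut) → $39 − $1 = $38.

38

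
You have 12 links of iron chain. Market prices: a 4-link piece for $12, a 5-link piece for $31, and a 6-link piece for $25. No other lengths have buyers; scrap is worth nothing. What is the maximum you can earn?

62

Build best[k] bottom-up: best[k] = max over allowed piece i of (p[i] + best[k−i]).
best[1] = 0
best[2] = 0
best[3] = 0
best[4] = 12
best[5] = 31
best[6] = 31
best[7] = 31
best[8] = 31
best[9] = 43  (first piece 4, then best[5]=31)
best[10] = 62  (first piece 5, then best[5]=31)
best[11] = 62
best[12] = 62
One optimal cutting: pieces 5 + 5 with 2 links of scrap → $62.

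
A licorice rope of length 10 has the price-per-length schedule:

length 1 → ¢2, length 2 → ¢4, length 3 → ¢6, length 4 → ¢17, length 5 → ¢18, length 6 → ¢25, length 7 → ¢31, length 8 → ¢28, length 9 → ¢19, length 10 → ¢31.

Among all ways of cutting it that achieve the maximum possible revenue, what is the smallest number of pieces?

Consider every possible first cut. r[k] is the best of p[i]+r[k−i] over all sellable i≤k.
r[1] = 2
r[2] = max(2+2, 4+0) = 4
r[3] = max(2+4, 4+2, 6+0) = 6
r[4] = max(2+6, 4+4, 6+2, 17+0) = 17
r[5] = max(2+17, 4+6, 6+4, 17+2, 18+0) = 19
r[6] = max(2+19, 4+17, 6+6, 17+4, 18+2, 25+0) = 25
r[7] = max(2+25, 4+19, 6+17, …, 25+2, 31+0) = 31
r[8] = max(2+31, 4+25, 6+19, …, 31+2, 28+0) = 34
r[9] = max(2+34, 4+31, 6+25, …, 28+2, 19+0) = 36
r[10] = max(2+36, 4+34, 6+31, …, 19+2, 31+0) = 42
Maximum revenue is ¢42.
Now minimize piece count subject to staying optimal: for each k, pieces[k] = 1 + min over i with p[i]+r[k−i]=r[k] of pieces[k−i].
pieces[7] = 1
pieces[8] = 2
pieces[9] = 3
pieces[10] = 2

2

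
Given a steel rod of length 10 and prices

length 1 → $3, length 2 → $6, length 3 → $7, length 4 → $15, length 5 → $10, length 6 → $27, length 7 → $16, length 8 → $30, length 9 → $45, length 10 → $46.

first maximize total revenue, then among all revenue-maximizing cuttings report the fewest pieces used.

Let r[k] be the best obtainable value from length k. For each k, try every first piece i and keep the best of price[i] + r[k−i].
r[1] = 3
r[2] = 6  (first piece 1, then r[1]=3)
r[3] = 9  (first piece 1, then r[2]=6)
r[4] = 15
r[5] = 18  (first piece 1, then r[4]=15)
r[6] = 27
r[7] = 30  (first piece 1, then r[6]=27)
r[8] = 33  (first piece 1, then r[7]=30)
r[9] = 45
r[10] = 48  (first piece 1, then r[9]=45)
Maximum revenue is $48.
Now minimize piece count subject to staying optimal: for each k, pieces[k] = 1 + min over i with p[i]+r[k−i]=r[k] of pieces[k−i].
pieces[7] = 2
pieces[8] = 2
pieces[9] = 1
pieces[10] = 2

2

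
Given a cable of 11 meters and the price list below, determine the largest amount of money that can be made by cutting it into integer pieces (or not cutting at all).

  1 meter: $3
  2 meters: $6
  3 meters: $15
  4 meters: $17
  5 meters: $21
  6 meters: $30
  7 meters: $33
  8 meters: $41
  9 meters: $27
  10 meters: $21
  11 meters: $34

Let r[k] be the best obtainable value from length k. For each k, try every first piece i and keep the best of price[i] + r[k−i].
r[1] = 3
r[2] = max(3+3, 6+0) = 6
r[3] = max(3+6, 6+3, 15+0) = 15
r[4] = max(3+15, 6+6, 15+3, 17+0) = 18
r[5] = max(3+18, 6+15, 15+6, 17+3, 21+0) = 21
r[6] = max(3+21, 6+18, 15+15, 17+6, 21+3, 30+0) = 30
r[7] = max(3+30, 6+21, 15+18, …, 30+3, 33+0) = 33
r[8] = max(3+33, 6+30, 15+21, …, 33+3, 41+0) = 41
r[9] = max(3+41, 6+33, 15+30, …, 41+3, 27+0) = 45
r[10] = max(3+45, 6+41, 15+33, …, 27+3, 21+0) = 48
r[11] = max(3+48, 6+45, 15+41, …, 21+3, 34+0) = 56
One optimal cutting: 8 + 3 → $41 + $15 = $56.

56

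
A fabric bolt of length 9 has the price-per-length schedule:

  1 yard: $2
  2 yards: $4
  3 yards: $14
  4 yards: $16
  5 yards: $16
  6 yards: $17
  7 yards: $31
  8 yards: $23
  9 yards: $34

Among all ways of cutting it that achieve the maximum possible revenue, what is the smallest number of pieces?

3

Build r[k] bottom-up: r[k] = max over allowed piece i of (p[i] + r[k−i]).
r[1] = 2
r[2] = 4  (first piece 1, then r[1]=2)
r[3] = 14
r[4] = 16  (first piece 1, then r[3]=14)
r[5] = 18  (first piece 1, then r[4]=16)
r[6] = 28  (first piece 3, then r[3]=14)
r[7] = 31
r[8] = 33  (first piece 1, then r[7]=31)
r[9] = 42  (first piece 3, then r[6]=28)
Maximum revenue is $42.
Now minimize piece count subject to staying optimal: for each k, pieces[k] = 1 + min over i with p[i]+r[k−i]=r[k] of pieces[k−i].
pieces[6] = 2
pieces[7] = 1
pieces[8] = 2
pieces[9] = 3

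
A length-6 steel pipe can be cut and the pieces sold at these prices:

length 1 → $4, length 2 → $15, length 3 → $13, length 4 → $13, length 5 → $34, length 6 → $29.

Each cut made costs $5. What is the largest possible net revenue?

Consider every possible first cut. net[k] is the best of p[i]+net[k−i] over all sellable i≤k, charging 5 whenever i<k.
net[1] = 4
net[2] = 15
net[3] = 14  (first piece 1, then net[2]=15)
net[4] = 25  (first piece 2, then net[2]=15)
net[5] = 34
net[6] = 35  (first piece 2, then net[4]=25)
One optimal plan: pieces 2 + 2 + 2 (2 cuts) → $45 − $10 = $35.

35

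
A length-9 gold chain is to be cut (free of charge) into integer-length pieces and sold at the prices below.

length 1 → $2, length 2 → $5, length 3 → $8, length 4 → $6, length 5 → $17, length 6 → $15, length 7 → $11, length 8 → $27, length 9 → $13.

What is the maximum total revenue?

Let R[k] be the best obtainable value from length k. For each k, try every first piece i and keep the best of price[i] + R[k−i].
R[1] = 2
R[2] = max(2+2, 5+0) = 5
R[3] = max(2+5, 5+2, 8+0) = 8
R[4] = max(2+8, 5+5, 8+2, 6+0) = 10
R[5] = max(2+10, 5+8, 8+5, 6+2, 17+0) = 17
R[6] = max(2+17, 5+10, 8+8, 6+5, 17+2, 15+0) = 19
R[7] = max(2+19, 5+17, 8+10, …, 15+2, 11+0) = 22
R[8] = max(2+22, 5+19, 8+17, …, 11+2, 27+0) = 27
R[9] = max(2+27, 5+22, 8+19, …, 27+2, 13+0) = 29
One optimal cutting: 8 + 1 → $27 + $2 = $29.

29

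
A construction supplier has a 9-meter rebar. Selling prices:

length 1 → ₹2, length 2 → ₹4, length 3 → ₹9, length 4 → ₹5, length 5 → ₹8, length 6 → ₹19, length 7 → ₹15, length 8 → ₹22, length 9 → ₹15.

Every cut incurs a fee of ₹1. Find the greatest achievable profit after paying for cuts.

Consider every possible first cut. v[k] is the best of p[i]+v[k−i] over all sellable i≤k, charging 1 whenever i<k.
v[1] = 2
v[2] = 4
v[3] = 9
v[4] = 10  (first piece 1, then v[3]=9)
v[5] = 12  (first piece 2, then v[3]=9)
v[6] = 19
v[7] = 20  (first piece 1, then v[6]=19)
v[8] = 22  (first piece 2, then v[6]=19)
v[9] = 27  (first piece 3, then v[6]=19)
One optimal plan: pieces 6 + 3 (1 cut) → ₹28 − ₹1 = ₹27.

27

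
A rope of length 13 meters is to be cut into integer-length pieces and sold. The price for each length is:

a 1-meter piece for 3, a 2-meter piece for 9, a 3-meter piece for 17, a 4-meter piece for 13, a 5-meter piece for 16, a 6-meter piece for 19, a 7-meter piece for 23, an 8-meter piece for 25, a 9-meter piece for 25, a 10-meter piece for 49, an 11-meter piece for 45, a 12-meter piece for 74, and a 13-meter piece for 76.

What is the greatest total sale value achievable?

77

Consider every possible first cut. v[k] is the best of p[i]+v[k−i] over all sellable i≤k.
v[1] = 3
v[2] = 9
v[3] = 17
v[4] = 20  (first piece 1, then v[3]=17)
v[5] = 26  (first piece 2, then v[3]=17)
v[6] = 34  (first piece 3, then v[3]=17)
v[7] = 37  (first piece 1, then v[6]=34)
v[8] = 43  (first piece 2, then v[6]=34)
v[9] = 51  (first piece 3, then v[6]=34)
v[10] = 54  (first piece 1, then v[9]=51)
v[11] = 60  (first piece 2, then v[9]=51)
v[12] = 74
v[13] = 77  (first piece 1, then v[12]=74)
One optimal cutting: 12 + 1 → 74 + 3 = 77.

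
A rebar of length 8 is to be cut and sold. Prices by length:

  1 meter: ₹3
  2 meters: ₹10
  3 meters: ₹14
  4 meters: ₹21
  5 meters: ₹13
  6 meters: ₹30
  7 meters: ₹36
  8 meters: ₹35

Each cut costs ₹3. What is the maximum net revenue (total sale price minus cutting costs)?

Let net[k] be the best obtainable value from length k. For each k, try every first piece i and keep the best of price[i] + net[k−i] minus the 3 cut fee when i<k.
net[1] = 3
net[2] = 10
net[3] = 14
net[4] = 21
net[5] = 21  (first piece 1, then net[4]=21)
net[6] = 30
net[7] = 36
net[8] = 39  (first piece 4, then net[4]=21)
One optimal plan: pieces 4 + 4 (1 cut) → ₹42 − ₹3 = ₹39.

39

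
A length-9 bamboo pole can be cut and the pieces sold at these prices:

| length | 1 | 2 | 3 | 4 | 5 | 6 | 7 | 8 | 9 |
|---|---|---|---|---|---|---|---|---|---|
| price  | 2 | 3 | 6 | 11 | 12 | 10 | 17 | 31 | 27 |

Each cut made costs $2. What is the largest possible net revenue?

Build net[k] bottom-up: net[k] = max over allowed piece i of (p[i] + net[k−i]) − 2 per cut.
net[1] = 2
net[2] = max(2+2-2, 3+0) = 3
net[3] = max(2+3-2, 3+2-2, 6+0) = 6
net[4] = max(2+6-2, 3+3-2, 6+2-2, 11+0) = 11
net[5] = max(2+11-2, 3+6-2, 6+3-2, 11+2-2, 12+0) = 12
net[6] = max(2+12-2, 3+11-2, 6+6-2, 11+3-2, 12+2-2, 10+0) = 12
net[7] = max(2+12-2, 3+12-2, 6+11-2, …, 10+2-2, 17+0) = 17
net[8] = max(2+17-2, 3+12-2, 6+12-2, …, 17+2-2, 31+0) = 31
net[9] = max(2+31-2, 3+17-2, 6+12-2, …, 31+2-2, 27+0) = 31
One optimal plan: pieces 8 + 1 (1 cut) → $33 − $2 = $31.

31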